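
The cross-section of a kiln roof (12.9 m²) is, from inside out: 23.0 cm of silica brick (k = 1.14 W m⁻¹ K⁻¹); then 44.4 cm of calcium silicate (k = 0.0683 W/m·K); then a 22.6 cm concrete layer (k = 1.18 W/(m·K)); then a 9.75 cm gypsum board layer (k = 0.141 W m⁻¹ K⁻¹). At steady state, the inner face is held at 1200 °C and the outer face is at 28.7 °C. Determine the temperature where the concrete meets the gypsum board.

T = 135 °C

Resistance network (inner→outer):
  R_silica brick = L/(kA) = 0.230/(1.14·12.9) = 0.01564 K/W
  R_calcium silicate = L/(kA) = 0.444/(0.0683·12.9) = 0.5039 K/W
  R_concrete = L/(kA) = 0.226/(1.18·12.9) = 0.01485 K/W
  R_gypsum board = L/(kA) = 0.0975/(0.141·12.9) = 0.05360 K/W
ΣR = 0.01564 + 0.5039 + 0.01485 + 0.05360 = 0.5880 K/W
Q = ΔT/ΣR = (1200 °C − 28.7 °C)/0.5880 = 1992 W
From the inner boundary to the concrete/gypsum board interface, ΣR_partial = 0.5344 K/W.
T_interface = T_in − Q·ΣR_partial = 1200 °C − (1992)(0.5344) = 135 °C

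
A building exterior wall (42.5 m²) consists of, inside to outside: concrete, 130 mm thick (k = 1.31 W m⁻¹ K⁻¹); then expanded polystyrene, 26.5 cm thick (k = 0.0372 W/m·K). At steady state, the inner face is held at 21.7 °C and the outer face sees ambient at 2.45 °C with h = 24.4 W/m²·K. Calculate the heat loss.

Treat each layer as a resistance in series:
  R_concrete = L/(kA) = 0.130/(1.31·42.5) = 0.002335 K/W
  R_expanded polystyrene = L/(kA) = 0.265/(0.0372·42.5) = 0.1676 K/W
  R_conv,out = 1/(hA) = 1/(24.4·42.5) = 9.643×10^-4 K/W
ΣR = 0.002335 + 0.1676 + 9.643×10^-4 = 0.1709 K/W
Q = ΔT/ΣR = (21.7 °C − 2.45 °C)/0.1709 = 113 W

Q = 113 W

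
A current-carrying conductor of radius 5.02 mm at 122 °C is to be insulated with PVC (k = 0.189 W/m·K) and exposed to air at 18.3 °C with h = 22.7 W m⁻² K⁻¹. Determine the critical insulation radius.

For a cylinder, r_cr = k_ins/h = 0.189/22.7 = 0.00833 m = 0.833 cm

r_cr = 0.833 cm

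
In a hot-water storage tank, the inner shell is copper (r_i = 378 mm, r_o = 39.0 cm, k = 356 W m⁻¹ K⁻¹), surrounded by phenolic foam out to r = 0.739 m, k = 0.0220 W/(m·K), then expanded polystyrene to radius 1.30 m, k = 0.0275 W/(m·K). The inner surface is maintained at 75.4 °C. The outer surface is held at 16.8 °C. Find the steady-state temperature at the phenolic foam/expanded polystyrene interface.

Series thermal resistances, inner to outer:
  R_copper = (1/0.378 − 1/0.390)/(4πk) = 0.08140/(4π·356) = 1.820×10^-5 K/W
  R_phenolic foam = (1/0.390 − 1/0.739)/(4πk) = 1.211/(4π·0.0220) = 4.380 K/W
  R_expanded polystyrene = (1/0.739 − 1/1.30)/(4πk) = 0.5839/(4π·0.0275) = 1.690 K/W
ΣR = 1.820×10^-5 + 4.380 + 1.690 = 6.070 K/W
Q = ΔT/ΣR = (75.4 °C − 16.8 °C)/6.070 = 9.654 W
From the inner boundary to the phenolic foam/expanded polystyrene interface, ΣR_partial = 4.380 K/W.
T_interface = T_in − Q·ΣR_partial = 75.4 °C − (9.654)(4.380) = 33.1 °C

T = 33.1 °C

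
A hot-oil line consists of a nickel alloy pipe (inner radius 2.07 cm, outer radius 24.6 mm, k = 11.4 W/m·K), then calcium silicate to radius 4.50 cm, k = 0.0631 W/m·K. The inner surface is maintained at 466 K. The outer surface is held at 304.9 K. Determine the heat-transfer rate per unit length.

Q' = 106 W/m

Treat each layer as a resistance in series:
  R'_nickel alloy = ln(0.0246/0.0207)/(2πk) = 0.1726/(2π·11.4) = 0.002410 m·K/W
  R'_calcium silicate = ln(0.0450/0.0246)/(2πk) = 0.6039/(2π·0.0631) = 1.523 m·K/W
ΣR = 0.002410 + 1.523 = 1.525 m·K/W
Q' = ΔT/ΣR = (466 K − 304.9 K)/1.525 = 106 W/m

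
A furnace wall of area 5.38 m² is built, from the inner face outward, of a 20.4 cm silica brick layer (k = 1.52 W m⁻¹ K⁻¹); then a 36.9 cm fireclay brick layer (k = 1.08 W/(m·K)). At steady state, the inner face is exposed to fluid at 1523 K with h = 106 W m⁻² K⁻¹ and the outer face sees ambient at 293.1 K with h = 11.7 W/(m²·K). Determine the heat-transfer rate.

Q = 11.6 kW

Treat each layer as a resistance in series:
  R_conv,in = 1/(hA) = 1/(106·5.38) = 0.001754 K/W
  R_silica brick = L/(kA) = 0.204/(1.52·5.38) = 0.02495 K/W
  R_fireclay brick = L/(kA) = 0.369/(1.08·5.38) = 0.06351 K/W
  R_conv,out = 1/(hA) = 1/(11.7·5.38) = 0.01589 K/W
ΣR = 0.001754 + 0.02495 + 0.06351 + 0.01589 = 0.1061 K/W
Q = ΔT/ΣR = (1523 K − 293.1 K)/0.1061 = 11600 W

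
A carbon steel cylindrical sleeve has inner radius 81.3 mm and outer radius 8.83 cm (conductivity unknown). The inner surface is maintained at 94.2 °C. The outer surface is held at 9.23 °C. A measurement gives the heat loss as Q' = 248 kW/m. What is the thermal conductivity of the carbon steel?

k = 38.4 W/m·K

ΣR = ΔT/Q' = |94.2 − 9.23|/2.48×10^5 = 3.426×10^-4 m·K/W
ln(r₂/r₁)/(2πk) = 3.426×10^-4 ⇒ k = 0.08259/(2π·3.426×10^-4) = 38.4 W/m·K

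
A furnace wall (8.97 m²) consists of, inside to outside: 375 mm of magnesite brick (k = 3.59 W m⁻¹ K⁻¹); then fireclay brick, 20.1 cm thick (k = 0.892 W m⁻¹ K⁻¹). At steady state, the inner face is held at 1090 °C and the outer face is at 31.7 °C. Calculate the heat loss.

Q = 28800 W

Treat each layer as a resistance in series:
  R_magnesite brick = L/(kA) = 0.375/(3.59·8.97) = 0.01165 K/W
  R_fireclay brick = L/(kA) = 0.201/(0.892·8.97) = 0.02512 K/W
ΣR = 0.01165 + 0.02512 = 0.03677 K/W
Q = ΔT/ΣR = (1090 °C − 31.7 °C)/0.03677 = 28800 W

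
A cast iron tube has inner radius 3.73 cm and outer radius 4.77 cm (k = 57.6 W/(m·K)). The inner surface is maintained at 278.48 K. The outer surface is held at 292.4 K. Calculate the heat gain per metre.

Q' = 2πk·ΔT/ln(r₂/r₁) = 2π × 57.6 × 13.92 / ln(0.0477/0.0373) = 20500 W/m

Q' = 20500 W/m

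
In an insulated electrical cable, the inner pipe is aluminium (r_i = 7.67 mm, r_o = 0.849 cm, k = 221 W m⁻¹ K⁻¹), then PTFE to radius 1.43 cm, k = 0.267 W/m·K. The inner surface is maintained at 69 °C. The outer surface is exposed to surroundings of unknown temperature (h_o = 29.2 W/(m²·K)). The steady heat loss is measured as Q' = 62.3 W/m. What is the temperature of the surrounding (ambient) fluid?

Series resistances:
  R'_aluminium = ln(0.00849/0.00767)/(2πk) = 0.1016/(2π·221) = 7.315×10^-5 m·K/W
  R'_PTFE = ln(0.0143/0.00849)/(2πk) = 0.5214/(2π·0.267) = 0.3108 m·K/W
  R'_conv,out = 1/(2πr h) = 1/(2π·0.0143·29.2) = 0.3812 m·K/W
ΣR = 0.6920 m·K/W
ΔT = Q'·ΣR = 62.3 × 0.6920 = 43.11 K
Heat flows outward, so T_out = T_in − ΔT = 69 − 43.11 = 25.9 °C

T_out = 25.9 °C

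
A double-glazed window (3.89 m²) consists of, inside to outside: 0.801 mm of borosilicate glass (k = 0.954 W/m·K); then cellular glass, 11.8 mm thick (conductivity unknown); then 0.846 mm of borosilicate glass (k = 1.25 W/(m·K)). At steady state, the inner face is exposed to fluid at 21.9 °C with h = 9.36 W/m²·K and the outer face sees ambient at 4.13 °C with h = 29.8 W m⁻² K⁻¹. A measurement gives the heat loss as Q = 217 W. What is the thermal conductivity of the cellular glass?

k = 0.0668 W/m·K

ΣR = ΔT/Q = |21.9 − 4.13|/217 = 0.08189 K/W
Known resistances:
  R_conv,in = 1/(hA) = 1/(9.36·3.89) = 0.02746 K/W
  R_borosilicate glass = L/(kA) = 8.01×10^-4/(0.954·3.89) = 2.158×10^-4 K/W
  R_borosilicate glass = L/(kA) = 8.46×10^-4/(1.25·3.89) = 1.740×10^-4 K/W
  R_conv,out = 1/(hA) = 1/(29.8·3.89) = 0.008626 K/W
R_cellular glass = ΣR − ΣR_known = 0.08189 − 0.03648 = 0.04541 K/W
L/(kA) = 0.04541 ⇒ k = 0.0118/(0.04541·3.89) = 0.0668 W/m·K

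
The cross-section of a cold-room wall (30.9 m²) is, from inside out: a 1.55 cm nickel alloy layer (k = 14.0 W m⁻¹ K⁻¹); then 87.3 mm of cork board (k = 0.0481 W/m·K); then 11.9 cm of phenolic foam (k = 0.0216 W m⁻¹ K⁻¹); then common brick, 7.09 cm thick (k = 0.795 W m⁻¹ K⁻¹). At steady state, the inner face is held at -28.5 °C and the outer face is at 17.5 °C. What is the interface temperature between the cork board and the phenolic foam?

Resistance network (inner→outer):
  R_nickel alloy = L/(kA) = 0.0155/(14.0·30.9) = 3.583×10^-5 K/W
  R_cork board = L/(kA) = 0.0873/(0.0481·30.9) = 0.05874 K/W
  R_phenolic foam = L/(kA) = 0.119/(0.0216·30.9) = 0.1783 K/W
  R_common brick = L/(kA) = 0.0709/(0.795·30.9) = 0.002886 K/W
ΣR = 3.583×10^-5 + 0.05874 + 0.1783 + 0.002886 = 0.2400 K/W
Q = ΔT/ΣR = (-28.5 °C − 17.5 °C)/0.2400 = -191.7 W
From the inner boundary to the cork board/phenolic foam interface, ΣR_partial = 0.05878 K/W.
T_interface = T_in − Q·ΣR_partial = -28.5 °C − (-191.7)(0.05878) = -17.2 °C

T = -17.2 °C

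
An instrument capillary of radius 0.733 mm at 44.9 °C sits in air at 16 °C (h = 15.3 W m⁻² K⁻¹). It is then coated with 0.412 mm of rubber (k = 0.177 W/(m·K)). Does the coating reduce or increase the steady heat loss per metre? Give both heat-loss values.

Critical radius for a cylinder: r_cr = k/h = 0.0116 m = 1.16 cm.
Outer radius after coating: r₂ = 7.33×10^-4 + 4.12×10^-4 = 0.001145 m.
Since r₁ < r_cr and r₂ ≤ r_cr, the coating moves toward the maximum at r_cr — heat loss rises.
Bare: R = 1/(2πr₁h) = 14.19 m·K/W; Q = 28.9/14.19 = 2.04 W/m.
Coated: R = R_cond + R_conv = 9.486 m·K/W; Q = 28.9/9.486 = 3.05 W/m.

increases: 2.04 → 3.05 W/m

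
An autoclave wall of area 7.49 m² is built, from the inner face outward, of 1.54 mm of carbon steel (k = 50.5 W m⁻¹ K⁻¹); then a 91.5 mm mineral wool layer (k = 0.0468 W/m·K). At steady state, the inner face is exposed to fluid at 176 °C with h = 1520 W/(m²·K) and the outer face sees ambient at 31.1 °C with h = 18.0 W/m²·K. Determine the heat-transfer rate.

Resistance network (inner→outer):
  R_conv,in = 1/(hA) = 1/(1520·7.49) = 8.784×10^-5 K/W
  R_carbon steel = L/(kA) = 0.00154/(50.5·7.49) = 4.071×10^-6 K/W
  R_mineral wool = L/(kA) = 0.0915/(0.0468·7.49) = 0.2610 K/W
  R_conv,out = 1/(hA) = 1/(18.0·7.49) = 0.007417 K/W
ΣR = 8.784×10^-5 + 4.071×10^-6 + 0.2610 + 0.007417 = 0.2685 K/W
Q = ΔT/ΣR = (176 °C − 31.1 °C)/0.2685 = 540 W

Q = 540 W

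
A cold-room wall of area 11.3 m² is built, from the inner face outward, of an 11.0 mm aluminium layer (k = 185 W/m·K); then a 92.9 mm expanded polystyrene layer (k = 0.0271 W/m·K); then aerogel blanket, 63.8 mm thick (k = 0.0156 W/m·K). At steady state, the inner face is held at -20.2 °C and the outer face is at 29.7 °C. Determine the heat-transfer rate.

Resistance network (inner→outer):
  R_aluminium = L/(kA) = 0.0110/(185·11.3) = 5.262×10^-6 K/W
  R_expanded polystyrene = L/(kA) = 0.0929/(0.0271·11.3) = 0.3034 K/W
  R_aerogel blanket = L/(kA) = 0.0638/(0.0156·11.3) = 0.3619 K/W
ΣR = 5.262×10^-6 + 0.3034 + 0.3619 = 0.6653 K/W
Q = ΔT/ΣR = (-20.2 °C − 29.7 °C)/0.6653 = -75.0 W
(Negative Q ⇒ heat flows inward; heat gain = 75.0 W.)

Q = 75.0 W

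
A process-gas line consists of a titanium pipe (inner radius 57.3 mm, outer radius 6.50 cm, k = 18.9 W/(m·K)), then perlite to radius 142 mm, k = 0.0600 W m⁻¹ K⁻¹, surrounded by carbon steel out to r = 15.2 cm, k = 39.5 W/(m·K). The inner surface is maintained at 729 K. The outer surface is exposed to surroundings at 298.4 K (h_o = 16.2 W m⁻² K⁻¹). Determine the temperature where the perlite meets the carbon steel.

Resistance network (inner→outer):
  R'_titanium = ln(0.0650/0.0573)/(2πk) = 0.1261/(2π·18.9) = 0.001062 m·K/W
  R'_perlite = ln(0.142/0.0650)/(2πk) = 0.7814/(2π·0.0600) = 2.073 m·K/W
  R'_carbon steel = ln(0.152/0.142)/(2πk) = 0.06805/(2π·39.5) = 2.742×10^-4 m·K/W
  R'_conv,out = 1/(2πr h) = 1/(2π·0.152·16.2) = 0.06463 m·K/W
ΣR = 0.001062 + 2.073 + 2.742×10^-4 + 0.06463 = 2.139 m·K/W
Q' = ΔT/ΣR = (729 K − 298.4 K)/2.139 = 201.3 W/m
From the inner boundary to the perlite/carbon steel interface, ΣR_partial = 2.074 m·K/W.
T_interface = T_in − Q'·ΣR_partial = 729 K − (201.3)(2.074) = 311.5 K

T = 311.5 K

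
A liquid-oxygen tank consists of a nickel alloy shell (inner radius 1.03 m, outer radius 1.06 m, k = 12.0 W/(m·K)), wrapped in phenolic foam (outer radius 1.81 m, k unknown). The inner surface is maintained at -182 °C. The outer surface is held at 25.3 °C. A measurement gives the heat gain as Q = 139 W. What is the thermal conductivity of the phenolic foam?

k = 0.0209 W/m·K

ΣR = ΔT/Q = |-182 − 25.3|/139 = 1.491 K/W
Known resistances:
  R_nickel alloy = (1/1.03 − 1/1.06)/(4πk) = 0.02748/(4π·12.0) = 1.822×10^-4 K/W
R_phenolic foam = ΣR − ΣR_known = 1.491 − 1.822×10^-4 = 1.491 K/W
(1/r₁−1/r₂)/(4πk) = 1.491 ⇒ k = 0.3909/(4π·1.491) = 0.0209 W/m·K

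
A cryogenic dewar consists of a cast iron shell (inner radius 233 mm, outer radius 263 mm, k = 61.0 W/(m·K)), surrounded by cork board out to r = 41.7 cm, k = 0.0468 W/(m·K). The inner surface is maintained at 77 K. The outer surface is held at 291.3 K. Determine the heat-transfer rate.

Q = 89.7 W

Series thermal resistances, inner to outer:
  R_cast iron = (1/0.233 − 1/0.263)/(4πk) = 0.4896/(4π·61.0) = 6.387×10^-4 K/W
  R_cork board = (1/0.263 − 1/0.417)/(4πk) = 1.404/(4π·0.0468) = 2.388 K/W
ΣR = 6.387×10^-4 + 2.388 = 2.389 K/W
Q = ΔT/ΣR = (77 K − 291.3 K)/2.389 = -89.7 W
(Negative Q ⇒ heat flows inward; heat gain = 89.7 W.)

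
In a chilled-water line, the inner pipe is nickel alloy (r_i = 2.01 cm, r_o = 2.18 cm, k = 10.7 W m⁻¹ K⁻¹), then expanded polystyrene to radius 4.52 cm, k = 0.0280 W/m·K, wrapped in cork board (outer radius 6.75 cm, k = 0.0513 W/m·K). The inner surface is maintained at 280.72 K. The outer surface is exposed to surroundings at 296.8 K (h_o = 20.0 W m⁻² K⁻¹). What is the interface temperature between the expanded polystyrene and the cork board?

T = 292.8 K

Treat each layer as a resistance in series:
  R'_nickel alloy = ln(0.0218/0.0201)/(2πk) = 0.08119/(2π·10.7) = 0.001208 m·K/W
  R'_expanded polystyrene = ln(0.0452/0.0218)/(2πk) = 0.7292/(2π·0.0280) = 4.145 m·K/W
  R'_cork board = ln(0.0675/0.0452)/(2πk) = 0.4010/(2π·0.0513) = 1.244 m·K/W
  R'_conv,out = 1/(2πr h) = 1/(2π·0.0675·20.0) = 0.1179 m·K/W
ΣR = 0.001208 + 4.145 + 1.244 + 0.1179 = 5.508 m·K/W
Q' = ΔT/ΣR = (280.72 K − 296.8 K)/5.508 = -2.919 W/m
From the inner boundary to the expanded polystyrene/cork board interface, ΣR_partial = 4.146 m·K/W.
T_interface = T_in − Q'·ΣR_partial = 280.72 K − (-2.919)(4.146) = 292.8 K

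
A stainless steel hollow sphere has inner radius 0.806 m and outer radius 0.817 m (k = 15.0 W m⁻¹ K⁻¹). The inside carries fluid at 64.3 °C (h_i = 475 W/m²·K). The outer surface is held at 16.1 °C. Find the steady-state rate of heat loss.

Q = 1.39×10^5 W

Treat each layer as a resistance in series:
  R_conv,in = 1/(4πr²h) = 1/(4π·0.806²·475) = 2.579×10^-4 K/W
  R_stainless steel = (1/0.806 − 1/0.817)/(4πk) = 0.01670/(4π·15.0) = 8.862×10^-5 K/W
ΣR = 2.579×10^-4 + 8.862×10^-5 = 3.465×10^-4 K/W
Q = ΔT/ΣR = (64.3 °C − 16.1 °C)/3.465×10^-4 = 1.39×10^5 W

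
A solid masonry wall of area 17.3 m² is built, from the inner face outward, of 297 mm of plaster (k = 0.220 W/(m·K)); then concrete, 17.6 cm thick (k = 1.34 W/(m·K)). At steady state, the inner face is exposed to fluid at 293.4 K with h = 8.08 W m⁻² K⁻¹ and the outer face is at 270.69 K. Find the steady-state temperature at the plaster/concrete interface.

T = 272.55 K

Resistance network (inner→outer):
  R_conv,in = 1/(hA) = 1/(8.08·17.3) = 0.007154 K/W
  R_plaster = L/(kA) = 0.297/(0.220·17.3) = 0.07803 K/W
  R_concrete = L/(kA) = 0.176/(1.34·17.3) = 0.007592 K/W
ΣR = 0.007154 + 0.07803 + 0.007592 = 0.09278 K/W
Q = ΔT/ΣR = (293.4 K − 270.69 K)/0.09278 = 244.8 W
From the inner boundary to the plaster/concrete interface, ΣR_partial = 0.08518 K/W.
T_interface = T_in − Q·ΣR_partial = 293.4 K − (244.8)(0.08518) = 272.55 K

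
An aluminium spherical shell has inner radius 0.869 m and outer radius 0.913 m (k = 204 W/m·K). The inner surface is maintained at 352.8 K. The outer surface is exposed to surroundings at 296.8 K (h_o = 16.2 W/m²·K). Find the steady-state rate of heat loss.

Resistance network (inner→outer):
  R_aluminium = (1/0.869 − 1/0.913)/(4πk) = 0.05546/(4π·204) = 2.163×10^-5 K/W
  R_conv,out = 1/(4πr²h) = 1/(4π·0.913²·16.2) = 0.005893 K/W
ΣR = 2.163×10^-5 + 0.005893 = 0.005915 K/W
Q = ΔT/ΣR = (352.8 K − 296.8 K)/0.005915 = 9470 W

Q = 9470 W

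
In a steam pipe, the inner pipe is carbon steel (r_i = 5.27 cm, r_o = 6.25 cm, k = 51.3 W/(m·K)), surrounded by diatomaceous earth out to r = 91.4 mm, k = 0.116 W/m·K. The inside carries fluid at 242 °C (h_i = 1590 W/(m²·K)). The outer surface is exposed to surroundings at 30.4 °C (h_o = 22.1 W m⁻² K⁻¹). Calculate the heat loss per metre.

Q' = 351 W/m

Series thermal resistances, inner to outer:
  R'_conv,in = 1/(2πr h) = 1/(2π·0.0527·1590) = 0.001899 m·K/W
  R'_carbon steel = ln(0.0625/0.0527)/(2πk) = 0.1706/(2π·51.3) = 5.291×10^-4 m·K/W
  R'_diatomaceous earth = ln(0.0914/0.0625)/(2πk) = 0.3801/(2π·0.116) = 0.5215 m·K/W
  R'_conv,out = 1/(2πr h) = 1/(2π·0.0914·22.1) = 0.07879 m·K/W
ΣR = 0.001899 + 5.291×10^-4 + 0.5215 + 0.07879 = 0.6027 m·K/W
Q' = ΔT/ΣR = (242 °C − 30.4 °C)/0.6027 = 351 W/m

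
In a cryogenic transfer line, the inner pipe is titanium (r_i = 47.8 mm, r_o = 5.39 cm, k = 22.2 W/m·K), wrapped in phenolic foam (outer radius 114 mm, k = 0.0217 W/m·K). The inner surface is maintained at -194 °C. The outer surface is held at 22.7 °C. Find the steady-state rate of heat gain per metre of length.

Series thermal resistances, inner to outer:
  R'_titanium = ln(0.0539/0.0478)/(2πk) = 0.1201/(2π·22.2) = 8.610×10^-4 m·K/W
  R'_phenolic foam = ln(0.114/0.0539)/(2πk) = 0.7491/(2π·0.0217) = 5.494 m·K/W
ΣR = 8.610×10^-4 + 5.494 = 5.495 m·K/W
Q' = ΔT/ΣR = (-194 °C − 22.7 °C)/5.495 = -39.4 W/m
(Negative Q' ⇒ heat flows inward; heat gain = 39.4 W/m.)

Q' = 39.4 W/m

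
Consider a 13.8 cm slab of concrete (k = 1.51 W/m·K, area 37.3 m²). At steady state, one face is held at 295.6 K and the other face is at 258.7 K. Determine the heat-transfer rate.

Q = 15.1 kW

Q = kA·ΔT/L = 1.51 × 37.3 × |295.6 K − 258.7 K| / 0.138 = 15100 W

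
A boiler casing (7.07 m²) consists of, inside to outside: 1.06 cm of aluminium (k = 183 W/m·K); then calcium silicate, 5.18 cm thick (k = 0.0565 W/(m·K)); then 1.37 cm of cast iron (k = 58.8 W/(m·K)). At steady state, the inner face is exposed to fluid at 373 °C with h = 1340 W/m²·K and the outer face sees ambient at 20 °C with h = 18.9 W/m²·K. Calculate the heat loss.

Treat each layer as a resistance in series:
  R_conv,in = 1/(hA) = 1/(1340·7.07) = 1.056×10^-4 K/W
  R_aluminium = L/(kA) = 0.0106/(183·7.07) = 8.193×10^-6 K/W
  R_calcium silicate = L/(kA) = 0.0518/(0.0565·7.07) = 0.1297 K/W
  R_cast iron = L/(kA) = 0.0137/(58.8·7.07) = 3.296×10^-5 K/W
  R_conv,out = 1/(hA) = 1/(18.9·7.07) = 0.007484 K/W
ΣR = 1.056×10^-4 + 8.193×10^-6 + 0.1297 + 3.296×10^-5 + 0.007484 = 0.1373 K/W
Q = ΔT/ΣR = (373 °C − 20 °C)/0.1373 = 2570 W

Q = 2.57 kW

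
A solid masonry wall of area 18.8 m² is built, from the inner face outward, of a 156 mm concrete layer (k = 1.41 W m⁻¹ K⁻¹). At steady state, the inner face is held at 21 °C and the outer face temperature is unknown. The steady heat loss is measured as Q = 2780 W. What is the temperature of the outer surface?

Series resistances:
  R_concrete = L/(kA) = 0.156/(1.41·18.8) = 0.005885 K/W
ΣR = 0.005885 K/W
ΔT = Q·ΣR = 2780 × 0.005885 = 16.36 K
Heat flows outward, so T_out = T_in − ΔT = 21 − 16.36 = 4.64 °C

T_out = 4.64 °C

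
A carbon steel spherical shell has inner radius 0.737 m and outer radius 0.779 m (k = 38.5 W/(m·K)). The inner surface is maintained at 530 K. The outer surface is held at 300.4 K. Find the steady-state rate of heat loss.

Q = 1520 kW

Q = 4πk·ΔT/(1/r₁ − 1/r₂) = 4π × 38.5 × 229.6 / (1/0.737 − 1/0.779) = 1.52×10^6 W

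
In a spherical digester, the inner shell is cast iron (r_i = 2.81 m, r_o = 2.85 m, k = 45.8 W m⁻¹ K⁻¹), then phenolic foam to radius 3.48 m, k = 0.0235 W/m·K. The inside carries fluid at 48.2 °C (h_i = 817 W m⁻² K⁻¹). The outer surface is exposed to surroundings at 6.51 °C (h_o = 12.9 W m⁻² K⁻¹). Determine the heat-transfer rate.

Q = 193 W

Resistance network (inner→outer):
  R_conv,in = 1/(4πr²h) = 1/(4π·2.81²·817) = 1.234×10^-5 K/W
  R_cast iron = (1/2.81 − 1/2.85)/(4πk) = 0.004995/(4π·45.8) = 8.678×10^-6 K/W
  R_phenolic foam = (1/2.85 − 1/3.48)/(4πk) = 0.06352/(4π·0.0235) = 0.2151 K/W
  R_conv,out = 1/(4πr²h) = 1/(4π·3.48²·12.9) = 5.094×10^-4 K/W
ΣR = 1.234×10^-5 + 8.678×10^-6 + 0.2151 + 5.094×10^-4 = 0.2156 K/W
Q = ΔT/ΣR = (48.2 °C − 6.51 °C)/0.2156 = 193 W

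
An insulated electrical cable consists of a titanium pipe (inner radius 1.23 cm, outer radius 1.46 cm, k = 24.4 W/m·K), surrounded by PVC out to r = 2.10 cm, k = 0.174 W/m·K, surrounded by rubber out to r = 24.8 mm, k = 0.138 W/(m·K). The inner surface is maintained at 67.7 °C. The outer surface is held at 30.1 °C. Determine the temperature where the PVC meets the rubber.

Series thermal resistances, inner to outer:
  R'_titanium = ln(0.0146/0.0123)/(2πk) = 0.1714/(2π·24.4) = 0.001118 m·K/W
  R'_PVC = ln(0.0210/0.0146)/(2πk) = 0.3635/(2π·0.174) = 0.3325 m·K/W
  R'_rubber = ln(0.0248/0.0210)/(2πk) = 0.1663/(2π·0.138) = 0.1918 m·K/W
ΣR = 0.001118 + 0.3325 + 0.1918 = 0.5254 m·K/W
Q' = ΔT/ΣR = (67.7 °C − 30.1 °C)/0.5254 = 71.56 W/m
From the inner boundary to the PVC/rubber interface, ΣR_partial = 0.3336 m·K/W.
T_interface = T_in − Q'·ΣR_partial = 67.7 °C − (71.56)(0.3336) = 43.8 °C

T = 43.8 °C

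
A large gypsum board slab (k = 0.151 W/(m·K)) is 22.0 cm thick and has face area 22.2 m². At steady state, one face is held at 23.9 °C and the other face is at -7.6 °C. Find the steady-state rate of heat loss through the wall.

Q = 480 W

Q = kA·ΔT/L = 0.151 × 22.2 × |23.9 °C − -7.6 °C| / 0.220 = 480 W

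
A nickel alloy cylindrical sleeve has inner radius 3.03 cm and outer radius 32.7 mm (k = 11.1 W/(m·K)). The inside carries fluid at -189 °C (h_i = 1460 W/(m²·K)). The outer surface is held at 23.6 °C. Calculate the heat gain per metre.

Q' = 45.3 kW/m

Resistance network (inner→outer):
  R'_conv,in = 1/(2πr h) = 1/(2π·0.0303·1460) = 0.003598 m·K/W
  R'_nickel alloy = ln(0.0327/0.0303)/(2πk) = 0.07623/(2π·11.1) = 0.001093 m·K/W
ΣR = 0.003598 + 0.001093 = 0.004691 m·K/W
Q' = ΔT/ΣR = (-189 °C − 23.6 °C)/0.004691 = -45300 W/m
(Negative Q' ⇒ heat flows inward; heat gain = 45300 W/m.)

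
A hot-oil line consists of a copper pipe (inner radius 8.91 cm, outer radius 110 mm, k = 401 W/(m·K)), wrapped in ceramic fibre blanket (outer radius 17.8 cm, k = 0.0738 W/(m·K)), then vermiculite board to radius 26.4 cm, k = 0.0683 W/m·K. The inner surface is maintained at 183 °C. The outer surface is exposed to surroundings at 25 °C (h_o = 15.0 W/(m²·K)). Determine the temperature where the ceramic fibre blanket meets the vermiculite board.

Resistance network (inner→outer):
  R'_copper = ln(0.110/0.0891)/(2πk) = 0.2107/(2π·401) = 8.363×10^-5 m·K/W
  R'_ceramic fibre blanket = ln(0.178/0.110)/(2πk) = 0.4813/(2π·0.0738) = 1.038 m·K/W
  R'_vermiculite board = ln(0.264/0.178)/(2πk) = 0.3942/(2π·0.0683) = 0.9185 m·K/W
  R'_conv,out = 1/(2πr h) = 1/(2π·0.264·15.0) = 0.04019 m·K/W
ΣR = 8.363×10^-5 + 1.038 + 0.9185 + 0.04019 = 1.997 m·K/W
Q' = ΔT/ΣR = (183 °C − 25 °C)/1.997 = 79.12 W/m
From the inner boundary to the ceramic fibre blanket/vermiculite board interface, ΣR_partial = 1.038 m·K/W.
T_interface = T_in − Q'·ΣR_partial = 183 °C − (79.12)(1.038) = 101 °C

T = 101 °C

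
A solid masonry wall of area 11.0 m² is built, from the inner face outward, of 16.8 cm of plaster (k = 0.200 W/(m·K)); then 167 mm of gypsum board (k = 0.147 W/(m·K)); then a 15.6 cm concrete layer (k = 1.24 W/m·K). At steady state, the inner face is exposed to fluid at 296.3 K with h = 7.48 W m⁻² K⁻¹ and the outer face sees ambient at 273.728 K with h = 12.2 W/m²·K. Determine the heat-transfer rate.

Treat each layer as a resistance in series:
  R_conv,in = 1/(hA) = 1/(7.48·11.0) = 0.01215 K/W
  R_plaster = L/(kA) = 0.168/(0.200·11.0) = 0.07636 K/W
  R_gypsum board = L/(kA) = 0.167/(0.147·11.0) = 0.1033 K/W
  R_concrete = L/(kA) = 0.156/(1.24·11.0) = 0.01144 K/W
  R_conv,out = 1/(hA) = 1/(12.2·11.0) = 0.007452 K/W
ΣR = 0.01215 + 0.07636 + 0.1033 + 0.01144 + 0.007452 = 0.2107 K/W
Q = ΔT/ΣR = (296.3 K − 273.728 K)/0.2107 = 107 W

Q = 107 W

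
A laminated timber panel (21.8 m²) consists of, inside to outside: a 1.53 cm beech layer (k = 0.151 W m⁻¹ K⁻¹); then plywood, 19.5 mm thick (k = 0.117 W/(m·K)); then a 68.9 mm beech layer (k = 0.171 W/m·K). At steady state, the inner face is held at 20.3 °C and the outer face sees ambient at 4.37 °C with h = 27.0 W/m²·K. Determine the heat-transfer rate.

Q = 491 W

Resistance network (inner→outer):
  R_beech = L/(kA) = 0.0153/(0.151·21.8) = 0.004648 K/W
  R_plywood = L/(kA) = 0.0195/(0.117·21.8) = 0.007645 K/W
  R_beech = L/(kA) = 0.0689/(0.171·21.8) = 0.01848 K/W
  R_conv,out = 1/(hA) = 1/(27.0·21.8) = 0.001699 K/W
ΣR = 0.004648 + 0.007645 + 0.01848 + 0.001699 = 0.03247 K/W
Q = ΔT/ΣR = (20.3 °C − 4.37 °C)/0.03247 = 491 W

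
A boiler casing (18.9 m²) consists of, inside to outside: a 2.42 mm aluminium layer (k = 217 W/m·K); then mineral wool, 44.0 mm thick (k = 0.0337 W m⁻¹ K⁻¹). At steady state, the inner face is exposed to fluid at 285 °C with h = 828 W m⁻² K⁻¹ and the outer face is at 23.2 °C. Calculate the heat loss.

Q = 3790 W

Resistance network (inner→outer):
  R_conv,in = 1/(hA) = 1/(828·18.9) = 6.390×10^-5 K/W
  R_aluminium = L/(kA) = 0.00242/(217·18.9) = 5.901×10^-7 K/W
  R_mineral wool = L/(kA) = 0.0440/(0.0337·18.9) = 0.06908 K/W
ΣR = 6.390×10^-5 + 5.901×10^-7 + 0.06908 = 0.06914 K/W
Q = ΔT/ΣR = (285 °C − 23.2 °C)/0.06914 = 3790 W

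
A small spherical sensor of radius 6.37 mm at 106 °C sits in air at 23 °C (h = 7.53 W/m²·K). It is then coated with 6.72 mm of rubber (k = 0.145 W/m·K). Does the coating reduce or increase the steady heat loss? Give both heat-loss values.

Critical radius for a sphere: r_cr = 2k/h = 0.0385 m = 3.85 cm.
Outer radius after coating: r₂ = 0.00637 + 0.00672 = 0.01309 m.
Since r₁ < r_cr and r₂ ≤ r_cr, the coating moves toward the maximum at r_cr — heat loss rises.
Bare: R = 1/(4πr₁²h) = 260.4 K/W; Q = 83/260.4 = 0.319 W.
Coated: R = R_cond + R_conv = 105.9 K/W; Q = 83/105.9 = 0.784 W.

increases: 0.319 → 0.784 W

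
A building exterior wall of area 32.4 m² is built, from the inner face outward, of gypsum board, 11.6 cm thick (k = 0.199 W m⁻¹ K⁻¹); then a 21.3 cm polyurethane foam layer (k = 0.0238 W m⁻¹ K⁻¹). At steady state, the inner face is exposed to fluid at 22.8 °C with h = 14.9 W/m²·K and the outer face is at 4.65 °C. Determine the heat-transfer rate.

Resistance network (inner→outer):
  R_conv,in = 1/(hA) = 1/(14.9·32.4) = 0.002071 K/W
  R_gypsum board = L/(kA) = 0.116/(0.199·32.4) = 0.01799 K/W
  R_polyurethane foam = L/(kA) = 0.213/(0.0238·32.4) = 0.2762 K/W
ΣR = 0.002071 + 0.01799 + 0.2762 = 0.2963 K/W
Q = ΔT/ΣR = (22.8 °C − 4.65 °C)/0.2963 = 61.3 W

Q = 61.3 W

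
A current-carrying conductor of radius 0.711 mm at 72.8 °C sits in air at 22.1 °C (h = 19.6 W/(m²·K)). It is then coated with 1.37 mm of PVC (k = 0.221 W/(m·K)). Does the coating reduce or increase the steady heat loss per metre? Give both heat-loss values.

Critical radius for a cylinder: r_cr = k/h = 0.0113 m = 1.13 cm.
Outer radius after coating: r₂ = 7.11×10^-4 + 0.00137 = 0.002081 m.
Since r₁ < r_cr and r₂ ≤ r_cr, the coating moves toward the maximum at r_cr — heat loss rises.
Bare: R = 1/(2πr₁h) = 11.42 m·K/W; Q = 50.7/11.42 = 4.44 W/m.
Coated: R = R_cond + R_conv = 4.675 m·K/W; Q = 50.7/4.675 = 10.8 W/m.

increases: 4.44 → 10.8 W/m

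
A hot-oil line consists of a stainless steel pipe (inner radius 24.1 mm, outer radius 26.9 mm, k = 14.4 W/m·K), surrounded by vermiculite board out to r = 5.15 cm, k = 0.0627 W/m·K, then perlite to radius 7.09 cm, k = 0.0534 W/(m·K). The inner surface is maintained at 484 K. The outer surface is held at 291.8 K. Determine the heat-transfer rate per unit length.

Q' = 73.8 W/m

Treat each layer as a resistance in series:
  R'_stainless steel = ln(0.0269/0.0241)/(2πk) = 0.1099/(2π·14.4) = 0.001215 m·K/W
  R'_vermiculite board = ln(0.0515/0.0269)/(2πk) = 0.6495/(2π·0.0627) = 1.649 m·K/W
  R'_perlite = ln(0.0709/0.0515)/(2πk) = 0.3197/(2π·0.0534) = 0.9528 m·K/W
ΣR = 0.001215 + 1.649 + 0.9528 = 2.603 m·K/W
Q' = ΔT/ΣR = (484 K − 291.8 K)/2.603 = 73.8 W/m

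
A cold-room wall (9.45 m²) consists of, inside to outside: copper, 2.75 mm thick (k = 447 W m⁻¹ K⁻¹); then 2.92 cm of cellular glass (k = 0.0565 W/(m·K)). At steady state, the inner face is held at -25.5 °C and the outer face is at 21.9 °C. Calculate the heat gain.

Resistance network (inner→outer):
  R_copper = L/(kA) = 0.00275/(447·9.45) = 6.510×10^-7 K/W
  R_cellular glass = L/(kA) = 0.0292/(0.0565·9.45) = 0.05469 K/W
ΣR = 6.510×10^-7 + 0.05469 = 0.05469 K/W
Q = ΔT/ΣR = (-25.5 °C − 21.9 °C)/0.05469 = -867 W
(Negative Q ⇒ heat flows inward; heat gain = 867 W.)

Q = 867 W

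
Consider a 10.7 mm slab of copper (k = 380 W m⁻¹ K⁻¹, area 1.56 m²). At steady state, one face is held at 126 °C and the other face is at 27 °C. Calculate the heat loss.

Q = 5480 kW

Q = kA·ΔT/L = 380 × 1.56 × |126 °C − 27 °C| / 0.0107 = 5.48×10^6 W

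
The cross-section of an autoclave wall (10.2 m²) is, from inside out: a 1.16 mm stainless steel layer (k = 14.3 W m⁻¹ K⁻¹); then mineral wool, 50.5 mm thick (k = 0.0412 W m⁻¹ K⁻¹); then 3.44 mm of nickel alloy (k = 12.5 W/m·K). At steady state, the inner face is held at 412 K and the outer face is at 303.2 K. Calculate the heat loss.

Q = 905 W

Resistance network (inner→outer):
  R_stainless steel = L/(kA) = 0.00116/(14.3·10.2) = 7.953×10^-6 K/W
  R_mineral wool = L/(kA) = 0.0505/(0.0412·10.2) = 0.1202 K/W
  R_nickel alloy = L/(kA) = 0.00344/(12.5·10.2) = 2.698×10^-5 K/W
ΣR = 7.953×10^-6 + 0.1202 + 2.698×10^-5 = 0.1202 K/W
Q = ΔT/ΣR = (412 K − 303.2 K)/0.1202 = 905 W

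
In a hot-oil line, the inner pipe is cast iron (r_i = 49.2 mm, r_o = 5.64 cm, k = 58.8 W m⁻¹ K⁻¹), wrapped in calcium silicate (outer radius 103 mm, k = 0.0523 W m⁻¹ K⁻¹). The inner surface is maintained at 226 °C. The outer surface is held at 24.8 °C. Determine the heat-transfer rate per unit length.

Q' = 110 W/m

Resistance network (inner→outer):
  R'_cast iron = ln(0.0564/0.0492)/(2πk) = 0.1366/(2π·58.8) = 3.697×10^-4 m·K/W
  R'_calcium silicate = ln(0.103/0.0564)/(2πk) = 0.6023/(2π·0.0523) = 1.833 m·K/W
ΣR = 3.697×10^-4 + 1.833 = 1.833 m·K/W
Q' = ΔT/ΣR = (226 °C − 24.8 °C)/1.833 = 110 W/m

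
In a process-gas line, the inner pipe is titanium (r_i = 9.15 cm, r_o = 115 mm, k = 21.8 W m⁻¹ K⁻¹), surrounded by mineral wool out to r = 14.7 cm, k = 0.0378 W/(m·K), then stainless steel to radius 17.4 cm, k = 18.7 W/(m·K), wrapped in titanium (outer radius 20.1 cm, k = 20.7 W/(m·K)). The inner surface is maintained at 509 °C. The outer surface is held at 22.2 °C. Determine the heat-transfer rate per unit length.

Series thermal resistances, inner to outer:
  R'_titanium = ln(0.115/0.0915)/(2πk) = 0.2286/(2π·21.8) = 0.001669 m·K/W
  R'_mineral wool = ln(0.147/0.115)/(2πk) = 0.2455/(2π·0.0378) = 1.034 m·K/W
  R'_stainless steel = ln(0.174/0.147)/(2πk) = 0.1686/(2π·18.7) = 0.001435 m·K/W
  R'_titanium = ln(0.201/0.174)/(2πk) = 0.1442/(2π·20.7) = 0.001109 m·K/W
ΣR = 0.001669 + 1.034 + 0.001435 + 0.001109 = 1.038 m·K/W
Q' = ΔT/ΣR = (509 °C − 22.2 °C)/1.038 = 469 W/m

Q' = 469 W/m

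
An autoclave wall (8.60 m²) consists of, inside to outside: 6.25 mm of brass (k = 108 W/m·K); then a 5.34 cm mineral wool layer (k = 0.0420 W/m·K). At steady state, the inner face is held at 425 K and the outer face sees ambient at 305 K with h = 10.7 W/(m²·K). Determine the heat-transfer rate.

Q = 756 W

Treat each layer as a resistance in series:
  R_brass = L/(kA) = 0.00625/(108·8.60) = 6.729×10^-6 K/W
  R_mineral wool = L/(kA) = 0.0534/(0.0420·8.60) = 0.1478 K/W
  R_conv,out = 1/(hA) = 1/(10.7·8.60) = 0.01087 K/W
ΣR = 6.729×10^-6 + 0.1478 + 0.01087 = 0.1587 K/W
Q = ΔT/ΣR = (425 K − 305 K)/0.1587 = 756 W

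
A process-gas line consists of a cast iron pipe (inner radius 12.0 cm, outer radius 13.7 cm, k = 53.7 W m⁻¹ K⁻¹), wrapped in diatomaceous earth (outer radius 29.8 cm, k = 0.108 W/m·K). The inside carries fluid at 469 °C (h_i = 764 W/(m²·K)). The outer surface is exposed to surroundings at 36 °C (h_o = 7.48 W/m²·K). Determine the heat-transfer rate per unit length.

Q' = 355 W/m

Series thermal resistances, inner to outer:
  R'_conv,in = 1/(2πr h) = 1/(2π·0.120·764) = 0.001736 m·K/W
  R'_cast iron = ln(0.137/0.120)/(2πk) = 0.1325/(2π·53.7) = 3.927×10^-4 m·K/W
  R'_diatomaceous earth = ln(0.298/0.137)/(2πk) = 0.7771/(2π·0.108) = 1.145 m·K/W
  R'_conv,out = 1/(2πr h) = 1/(2π·0.298·7.48) = 0.07140 m·K/W
ΣR = 0.001736 + 3.927×10^-4 + 1.145 + 0.07140 = 1.219 m·K/W
Q' = ΔT/ΣR = (469 °C − 36 °C)/1.219 = 355 W/m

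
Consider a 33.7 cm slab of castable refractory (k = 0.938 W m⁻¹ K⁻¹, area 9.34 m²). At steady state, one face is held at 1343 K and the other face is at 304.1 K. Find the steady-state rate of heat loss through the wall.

Q = kA·ΔT/L = 0.938 × 9.34 × |1343 K − 304.1 K| / 0.337 = 27000 W

Q = 27000 W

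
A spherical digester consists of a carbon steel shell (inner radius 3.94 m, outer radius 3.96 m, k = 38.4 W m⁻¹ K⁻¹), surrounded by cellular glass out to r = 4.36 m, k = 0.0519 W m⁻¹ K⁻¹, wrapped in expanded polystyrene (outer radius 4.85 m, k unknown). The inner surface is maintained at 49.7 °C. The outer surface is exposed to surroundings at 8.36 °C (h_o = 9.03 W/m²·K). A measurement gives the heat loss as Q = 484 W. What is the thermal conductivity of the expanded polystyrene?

k = 0.0372 W/m·K

ΣR = ΔT/Q = |49.7 − 8.36|/484 = 0.08541 K/W
Known resistances:
  R_carbon steel = (1/3.94 − 1/3.96)/(4πk) = 0.001282/(4π·38.4) = 2.656×10^-6 K/W
  R_cellular glass = (1/3.96 − 1/4.36)/(4πk) = 0.02317/(4π·0.0519) = 0.03552 K/W
  R_conv,out = 1/(4πr²h) = 1/(4π·4.85²·9.03) = 3.746×10^-4 K/W
R_expanded polystyrene = ΣR − ΣR_known = 0.08541 − 0.03590 = 0.04951 K/W
(1/r₁−1/r₂)/(4πk) = 0.04951 ⇒ k = 0.02317/(4π·0.04951) = 0.0372 W/m·K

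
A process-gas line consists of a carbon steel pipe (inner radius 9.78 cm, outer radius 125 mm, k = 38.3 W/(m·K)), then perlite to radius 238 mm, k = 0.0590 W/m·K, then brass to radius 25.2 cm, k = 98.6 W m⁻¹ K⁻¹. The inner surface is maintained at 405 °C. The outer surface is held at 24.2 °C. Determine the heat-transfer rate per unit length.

Resistance network (inner→outer):
  R'_carbon steel = ln(0.125/0.0978)/(2πk) = 0.2454/(2π·38.3) = 0.001020 m·K/W
  R'_perlite = ln(0.238/0.125)/(2πk) = 0.6440/(2π·0.0590) = 1.737 m·K/W
  R'_brass = ln(0.252/0.238)/(2πk) = 0.05716/(2π·98.6) = 9.226×10^-5 m·K/W
ΣR = 0.001020 + 1.737 + 9.226×10^-5 = 1.738 m·K/W
Q' = ΔT/ΣR = (405 °C − 24.2 °C)/1.738 = 219 W/m

Q' = 219 W/m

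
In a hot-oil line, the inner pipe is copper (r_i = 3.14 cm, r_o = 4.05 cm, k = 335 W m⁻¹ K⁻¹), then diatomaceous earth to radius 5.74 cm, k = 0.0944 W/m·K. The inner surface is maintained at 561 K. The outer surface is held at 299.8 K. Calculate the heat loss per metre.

Q' = 444 W/m

Series thermal resistances, inner to outer:
  R'_copper = ln(0.0405/0.0314)/(2πk) = 0.2545/(2π·335) = 1.209×10^-4 m·K/W
  R'_diatomaceous earth = ln(0.0574/0.0405)/(2πk) = 0.3487/(2π·0.0944) = 0.5880 m·K/W
ΣR = 1.209×10^-4 + 0.5880 = 0.5881 m·K/W
Q' = ΔT/ΣR = (561 K − 299.8 K)/0.5881 = 444 W/m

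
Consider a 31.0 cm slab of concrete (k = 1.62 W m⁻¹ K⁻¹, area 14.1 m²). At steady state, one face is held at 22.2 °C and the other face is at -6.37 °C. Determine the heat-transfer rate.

Q = kA·ΔT/L = 1.62 × 14.1 × |22.2 °C − -6.37 °C| / 0.310 = 2110 W

Q = 2110 W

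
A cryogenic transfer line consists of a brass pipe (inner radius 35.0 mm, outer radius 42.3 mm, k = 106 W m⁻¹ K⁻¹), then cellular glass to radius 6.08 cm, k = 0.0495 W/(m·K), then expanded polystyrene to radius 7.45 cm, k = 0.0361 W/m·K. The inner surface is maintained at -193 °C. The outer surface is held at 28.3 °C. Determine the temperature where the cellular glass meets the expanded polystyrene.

Treat each layer as a resistance in series:
  R'_brass = ln(0.0423/0.0350)/(2πk) = 0.1894/(2π·106) = 2.844×10^-4 m·K/W
  R'_cellular glass = ln(0.0608/0.0423)/(2πk) = 0.3628/(2π·0.0495) = 1.167 m·K/W
  R'_expanded polystyrene = ln(0.0745/0.0608)/(2πk) = 0.2032/(2π·0.0361) = 0.8959 m·K/W
ΣR = 2.844×10^-4 + 1.167 + 0.8959 = 2.063 m·K/W
Q' = ΔT/ΣR = (-193 °C − 28.3 °C)/2.063 = -107.3 W/m
From the inner boundary to the cellular glass/expanded polystyrene interface, ΣR_partial = 1.167 m·K/W.
T_interface = T_in − Q'·ΣR_partial = -193 °C − (-107.3)(1.167) = -67.8 °C

T = -67.8 °C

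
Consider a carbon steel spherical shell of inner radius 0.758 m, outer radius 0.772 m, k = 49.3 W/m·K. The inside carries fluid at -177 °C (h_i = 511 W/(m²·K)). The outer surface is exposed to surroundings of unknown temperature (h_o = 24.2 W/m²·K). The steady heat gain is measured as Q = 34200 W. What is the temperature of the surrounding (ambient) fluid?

Series resistances:
  R_conv,in = 1/(4πr²h) = 1/(4π·0.758²·511) = 2.710×10^-4 K/W
  R_carbon steel = (1/0.758 − 1/0.772)/(4πk) = 0.02392/(4π·49.3) = 3.862×10^-5 K/W
  R_conv,out = 1/(4πr²h) = 1/(4π·0.772²·24.2) = 0.005517 K/W
ΣR = 0.005827 K/W
ΔT = Q·ΣR = 34200 × 0.005827 = 199.3 K
Heat flows inward, so T_out = T_in + ΔT = -177 + 199.3 = 22.3 °C

T_out = 22.3 °C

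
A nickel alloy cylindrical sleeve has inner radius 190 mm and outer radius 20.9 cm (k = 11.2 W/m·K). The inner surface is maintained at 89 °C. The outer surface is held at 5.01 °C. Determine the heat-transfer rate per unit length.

Q' = 62.0 kW/m

Q' = 2πk·ΔT/ln(r₂/r₁) = 2π × 11.2 × 83.99 / ln(0.209/0.190) = 62000 W/m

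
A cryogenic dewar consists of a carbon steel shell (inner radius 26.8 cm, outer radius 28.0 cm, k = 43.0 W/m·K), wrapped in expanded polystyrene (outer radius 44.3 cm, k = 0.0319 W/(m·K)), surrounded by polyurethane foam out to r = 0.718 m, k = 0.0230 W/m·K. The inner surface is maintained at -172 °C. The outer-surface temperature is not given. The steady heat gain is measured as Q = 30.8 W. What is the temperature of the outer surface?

T_out = 21.1 °C

Series resistances:
  R_carbon steel = (1/0.268 − 1/0.280)/(4πk) = 0.1599/(4π·43.0) = 2.959×10^-4 K/W
  R_expanded polystyrene = (1/0.280 − 1/0.443)/(4πk) = 1.314/(4π·0.0319) = 3.278 K/W
  R_polyurethane foam = (1/0.443 − 1/0.718)/(4πk) = 0.8646/(4π·0.0230) = 2.991 K/W
ΣR = 6.270 K/W
ΔT = Q·ΣR = 30.8 × 6.270 = 193.1 K
Heat flows inward, so T_out = T_in + ΔT = -172 + 193.1 = 21.1 °C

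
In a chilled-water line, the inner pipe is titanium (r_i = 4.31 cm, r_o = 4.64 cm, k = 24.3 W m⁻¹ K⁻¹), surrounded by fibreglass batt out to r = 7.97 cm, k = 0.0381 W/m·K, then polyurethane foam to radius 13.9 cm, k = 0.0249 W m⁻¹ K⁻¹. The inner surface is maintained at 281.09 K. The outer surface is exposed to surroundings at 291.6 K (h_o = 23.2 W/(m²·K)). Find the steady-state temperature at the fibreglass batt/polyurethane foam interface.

T = 285.1 K

Series thermal resistances, inner to outer:
  R'_titanium = ln(0.0464/0.0431)/(2πk) = 0.07378/(2π·24.3) = 4.832×10^-4 m·K/W
  R'_fibreglass batt = ln(0.0797/0.0464)/(2πk) = 0.5410/(2π·0.0381) = 2.260 m·K/W
  R'_polyurethane foam = ln(0.139/0.0797)/(2πk) = 0.5562/(2π·0.0249) = 3.555 m·K/W
  R'_conv,out = 1/(2πr h) = 1/(2π·0.139·23.2) = 0.04935 m·K/W
ΣR = 4.832×10^-4 + 2.260 + 3.555 + 0.04935 = 5.865 m·K/W
Q' = ΔT/ΣR = (281.09 K − 291.6 K)/5.865 = -1.792 W/m
From the inner boundary to the fibreglass batt/polyurethane foam interface, ΣR_partial = 2.260 m·K/W.
T_interface = T_in − Q'·ΣR_partial = 281.09 K − (-1.792)(2.260) = 285.1 K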